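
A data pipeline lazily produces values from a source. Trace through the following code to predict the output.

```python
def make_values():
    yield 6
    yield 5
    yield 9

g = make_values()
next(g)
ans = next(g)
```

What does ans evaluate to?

Step 1: make_values() creates a generator.
Step 2: next(g) yields 6 (consumed and discarded).
Step 3: next(g) yields 5, assigned to ans.
Therefore ans = 5.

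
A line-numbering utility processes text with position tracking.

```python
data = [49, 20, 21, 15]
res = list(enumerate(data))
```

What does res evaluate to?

Step 1: enumerate pairs each element with its index:
  (0, 49)
  (1, 20)
  (2, 21)
  (3, 15)
Therefore res = [(0, 49), (1, 20), (2, 21), (3, 15)].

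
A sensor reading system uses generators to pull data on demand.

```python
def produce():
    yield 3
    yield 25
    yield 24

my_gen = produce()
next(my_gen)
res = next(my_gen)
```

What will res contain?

Step 1: produce() creates a generator.
Step 2: next(my_gen) yields 3 (consumed and discarded).
Step 3: next(my_gen) yields 25, assigned to res.
Therefore res = 25.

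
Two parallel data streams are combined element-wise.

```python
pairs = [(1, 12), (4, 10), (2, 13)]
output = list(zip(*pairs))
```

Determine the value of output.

Step 1: zip(*pairs) transposes: unzips [(1, 12), (4, 10), (2, 13)] into separate sequences.
Step 2: First elements: (1, 4, 2), second elements: (12, 10, 13).
Therefore output = [(1, 4, 2), (12, 10, 13)].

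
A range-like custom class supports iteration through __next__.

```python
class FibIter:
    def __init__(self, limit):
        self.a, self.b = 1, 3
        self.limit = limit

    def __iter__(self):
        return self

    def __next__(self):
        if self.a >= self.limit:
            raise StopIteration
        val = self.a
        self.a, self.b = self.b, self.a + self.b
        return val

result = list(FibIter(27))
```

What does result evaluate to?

Step 1: Fibonacci-like sequence (a=1, b=3) until >= 27:
  Yield 1, then a,b = 3,4
  Yield 3, then a,b = 4,7
  Yield 4, then a,b = 7,11
  Yield 7, then a,b = 11,18
  Yield 11, then a,b = 18,29
  Yield 18, then a,b = 29,47
Step 2: 29 >= 27, stop.
Therefore result = [1, 3, 4, 7, 11, 18].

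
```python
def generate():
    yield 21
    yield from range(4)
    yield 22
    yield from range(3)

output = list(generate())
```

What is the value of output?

Step 1: Trace yields in order:
  yield 21
  yield 0
  yield 1
  yield 2
  yield 3
  yield 22
  yield 0
  yield 1
  yield 2
Therefore output = [21, 0, 1, 2, 3, 22, 0, 1, 2].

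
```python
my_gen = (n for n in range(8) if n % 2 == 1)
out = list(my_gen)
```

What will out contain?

Step 1: Filter range(8) keeping only odd values:
  n=0: even, excluded
  n=1: odd, included
  n=2: even, excluded
  n=3: odd, included
  n=4: even, excluded
  n=5: odd, included
  n=6: even, excluded
  n=7: odd, included
Therefore out = [1, 3, 5, 7].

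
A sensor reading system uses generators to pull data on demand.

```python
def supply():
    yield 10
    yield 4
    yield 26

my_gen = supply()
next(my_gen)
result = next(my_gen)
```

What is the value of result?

Step 1: supply() creates a generator.
Step 2: next(my_gen) yields 10 (consumed and discarded).
Step 3: next(my_gen) yields 4, assigned to result.
Therefore result = 4.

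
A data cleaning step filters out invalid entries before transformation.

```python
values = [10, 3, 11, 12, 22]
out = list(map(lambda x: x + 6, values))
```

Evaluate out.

Step 1: Apply lambda x: x + 6 to each element:
  10 -> 16
  3 -> 9
  11 -> 17
  12 -> 18
  22 -> 28
Therefore out = [16, 9, 17, 18, 28].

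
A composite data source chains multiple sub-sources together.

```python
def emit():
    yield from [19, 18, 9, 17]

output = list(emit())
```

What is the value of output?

Step 1: yield from delegates to the iterable, yielding each element.
Step 2: Collected values: [19, 18, 9, 17].
Therefore output = [19, 18, 9, 17].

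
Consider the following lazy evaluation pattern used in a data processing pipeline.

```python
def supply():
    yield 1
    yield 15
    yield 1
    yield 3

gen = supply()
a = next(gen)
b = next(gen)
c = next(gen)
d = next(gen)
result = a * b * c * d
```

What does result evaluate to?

Step 1: Create generator and consume all values:
  a = next(gen) = 1
  b = next(gen) = 15
  c = next(gen) = 1
  d = next(gen) = 3
Step 2: result = 1 * 15 * 1 * 3 = 45.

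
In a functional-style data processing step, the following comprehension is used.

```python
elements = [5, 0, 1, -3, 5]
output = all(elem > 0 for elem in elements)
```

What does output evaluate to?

Step 1: Check elem > 0 for each element in [5, 0, 1, -3, 5]:
  5 > 0: True
  0 > 0: False
  1 > 0: True
  -3 > 0: False
  5 > 0: True
Step 2: all() returns False.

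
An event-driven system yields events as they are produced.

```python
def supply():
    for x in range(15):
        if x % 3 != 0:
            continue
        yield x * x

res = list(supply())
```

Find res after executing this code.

Step 1: Only yield x**2 when x is divisible by 3:
  x=0: 0 % 3 == 0, yield 0**2 = 0
  x=3: 3 % 3 == 0, yield 3**2 = 9
  x=6: 6 % 3 == 0, yield 6**2 = 36
  x=9: 9 % 3 == 0, yield 9**2 = 81
  x=12: 12 % 3 == 0, yield 12**2 = 144
Therefore res = [0, 9, 36, 81, 144].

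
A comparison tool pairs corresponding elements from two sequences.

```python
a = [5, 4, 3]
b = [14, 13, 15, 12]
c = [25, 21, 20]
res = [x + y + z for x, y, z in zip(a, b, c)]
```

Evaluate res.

Step 1: zip three lists (truncates to shortest, len=3):
  5 + 14 + 25 = 44
  4 + 13 + 21 = 38
  3 + 15 + 20 = 38
Therefore res = [44, 38, 38].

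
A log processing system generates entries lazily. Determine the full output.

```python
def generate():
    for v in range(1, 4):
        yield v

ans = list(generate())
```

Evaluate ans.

Step 1: The generator yields each value from range(1, 4).
Step 2: list() consumes all yields: [1, 2, 3].
Therefore ans = [1, 2, 3].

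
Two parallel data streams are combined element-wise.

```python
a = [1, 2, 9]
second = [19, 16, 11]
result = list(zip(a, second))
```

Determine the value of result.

Step 1: zip pairs elements at same index:
  Index 0: (1, 19)
  Index 1: (2, 16)
  Index 2: (9, 11)
Therefore result = [(1, 19), (2, 16), (9, 11)].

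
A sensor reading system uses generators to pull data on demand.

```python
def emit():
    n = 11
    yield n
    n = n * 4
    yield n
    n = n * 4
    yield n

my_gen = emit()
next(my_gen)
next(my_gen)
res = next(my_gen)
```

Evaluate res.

Step 1: Trace through generator execution:
  Yield 1: n starts at 11, yield 11
  Yield 2: n = 11 * 4 = 44, yield 44
  Yield 3: n = 44 * 4 = 176, yield 176
Step 2: First next() gets 11, second next() gets the second value, third next() yields 176.
Therefore res = 176.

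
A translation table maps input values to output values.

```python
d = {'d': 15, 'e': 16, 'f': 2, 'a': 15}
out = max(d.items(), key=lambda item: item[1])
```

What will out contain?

Step 1: Find item with maximum value:
  ('d', 15)
  ('e', 16)
  ('f', 2)
  ('a', 15)
Step 2: Maximum value is 16 at key 'e'.
Therefore out = ('e', 16).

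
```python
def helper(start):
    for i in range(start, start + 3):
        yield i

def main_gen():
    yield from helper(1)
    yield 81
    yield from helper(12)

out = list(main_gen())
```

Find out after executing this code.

Step 1: main_gen() delegates to helper(1):
  yield 1
  yield 2
  yield 3
Step 2: yield 81
Step 3: Delegates to helper(12):
  yield 12
  yield 13
  yield 14
Therefore out = [1, 2, 3, 81, 12, 13, 14].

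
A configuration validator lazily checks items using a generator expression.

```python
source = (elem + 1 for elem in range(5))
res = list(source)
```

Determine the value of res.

Step 1: For each elem in range(5), compute elem+1:
  elem=0: 0+1 = 1
  elem=1: 1+1 = 2
  elem=2: 2+1 = 3
  elem=3: 3+1 = 4
  elem=4: 4+1 = 5
Therefore res = [1, 2, 3, 4, 5].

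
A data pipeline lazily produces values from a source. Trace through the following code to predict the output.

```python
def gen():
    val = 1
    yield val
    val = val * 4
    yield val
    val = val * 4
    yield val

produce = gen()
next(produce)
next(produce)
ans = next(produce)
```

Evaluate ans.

Step 1: Trace through generator execution:
  Yield 1: val starts at 1, yield 1
  Yield 2: val = 1 * 4 = 4, yield 4
  Yield 3: val = 4 * 4 = 16, yield 16
Step 2: First next() gets 1, second next() gets the second value, third next() yields 16.
Therefore ans = 16.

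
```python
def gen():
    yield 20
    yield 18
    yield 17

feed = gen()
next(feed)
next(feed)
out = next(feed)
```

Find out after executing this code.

Step 1: gen() creates a generator.
Step 2: next(feed) yields 20 (consumed and discarded).
Step 3: next(feed) yields 18 (consumed and discarded).
Step 4: next(feed) yields 17, assigned to out.
Therefore out = 17.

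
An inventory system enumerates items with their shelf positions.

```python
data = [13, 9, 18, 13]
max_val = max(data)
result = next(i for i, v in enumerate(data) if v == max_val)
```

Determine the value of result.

Step 1: max([13, 9, 18, 13]) = 18.
Step 2: Find first index where value == 18:
  Index 0: 13 != 18
  Index 1: 9 != 18
  Index 2: 18 == 18, found!
Therefore result = 2.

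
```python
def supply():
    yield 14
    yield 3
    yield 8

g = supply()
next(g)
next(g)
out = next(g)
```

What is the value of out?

Step 1: supply() creates a generator.
Step 2: next(g) yields 14 (consumed and discarded).
Step 3: next(g) yields 3 (consumed and discarded).
Step 4: next(g) yields 8, assigned to out.
Therefore out = 8.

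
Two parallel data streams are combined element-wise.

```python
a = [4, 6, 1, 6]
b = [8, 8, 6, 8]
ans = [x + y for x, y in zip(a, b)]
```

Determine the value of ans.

Step 1: Add corresponding elements:
  4 + 8 = 12
  6 + 8 = 14
  1 + 6 = 7
  6 + 8 = 14
Therefore ans = [12, 14, 7, 14].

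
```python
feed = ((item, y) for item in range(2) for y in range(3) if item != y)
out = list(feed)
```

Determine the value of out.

Step 1: Nested generator over range(2) x range(3) where item != y:
  (0, 0): excluded (item == y)
  (0, 1): included
  (0, 2): included
  (1, 0): included
  (1, 1): excluded (item == y)
  (1, 2): included
Therefore out = [(0, 1), (0, 2), (1, 0), (1, 2)].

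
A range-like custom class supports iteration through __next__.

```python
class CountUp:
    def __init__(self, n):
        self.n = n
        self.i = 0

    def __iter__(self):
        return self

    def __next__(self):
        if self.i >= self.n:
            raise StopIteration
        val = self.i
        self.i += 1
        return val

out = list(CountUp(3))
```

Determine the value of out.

Step 1: CountUp(3) creates an iterator counting 0 to 2.
Step 2: list() consumes all values: [0, 1, 2].
Therefore out = [0, 1, 2].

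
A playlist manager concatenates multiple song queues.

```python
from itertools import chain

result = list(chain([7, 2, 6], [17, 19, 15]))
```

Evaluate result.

Step 1: chain() concatenates iterables: [7, 2, 6] + [17, 19, 15].
Therefore result = [7, 2, 6, 17, 19, 15].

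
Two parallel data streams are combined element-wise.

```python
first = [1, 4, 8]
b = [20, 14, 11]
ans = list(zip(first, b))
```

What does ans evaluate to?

Step 1: zip pairs elements at same index:
  Index 0: (1, 20)
  Index 1: (4, 14)
  Index 2: (8, 11)
Therefore ans = [(1, 20), (4, 14), (8, 11)].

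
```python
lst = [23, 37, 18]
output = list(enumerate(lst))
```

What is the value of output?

Step 1: enumerate pairs each element with its index:
  (0, 23)
  (1, 37)
  (2, 18)
Therefore output = [(0, 23), (1, 37), (2, 18)].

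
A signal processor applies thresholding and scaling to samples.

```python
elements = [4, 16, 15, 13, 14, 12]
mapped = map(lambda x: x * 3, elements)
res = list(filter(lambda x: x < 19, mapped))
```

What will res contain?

Step 1: Map x * 3:
  4 -> 12
  16 -> 48
  15 -> 45
  13 -> 39
  14 -> 42
  12 -> 36
Step 2: Filter for < 19:
  12: kept
  48: removed
  45: removed
  39: removed
  42: removed
  36: removed
Therefore res = [12].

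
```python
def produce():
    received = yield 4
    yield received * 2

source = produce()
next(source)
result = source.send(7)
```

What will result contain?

Step 1: next(source) advances to first yield, producing 4.
Step 2: send(7) resumes, received = 7.
Step 3: yield received * 2 = 7 * 2 = 14.
Therefore result = 14.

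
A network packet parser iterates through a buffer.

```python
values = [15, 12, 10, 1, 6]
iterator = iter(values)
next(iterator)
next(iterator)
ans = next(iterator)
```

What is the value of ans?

Step 1: Create iterator over [15, 12, 10, 1, 6].
Step 2: next() consumes 15.
Step 3: next() consumes 12.
Step 4: next() returns 10.
Therefore ans = 10.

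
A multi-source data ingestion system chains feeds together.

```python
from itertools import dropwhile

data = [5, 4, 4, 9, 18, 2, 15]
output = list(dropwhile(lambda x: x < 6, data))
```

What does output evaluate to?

Step 1: dropwhile drops elements while < 6:
  5 < 6: dropped
  4 < 6: dropped
  4 < 6: dropped
  9: kept (dropping stopped)
Step 2: Remaining elements kept regardless of condition.
Therefore output = [9, 18, 2, 15].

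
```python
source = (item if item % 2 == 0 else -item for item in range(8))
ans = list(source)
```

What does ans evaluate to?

Step 1: For each item in range(8), yield item if even, else -item:
  item=0: even, yield 0
  item=1: odd, yield -1
  item=2: even, yield 2
  item=3: odd, yield -3
  item=4: even, yield 4
  item=5: odd, yield -5
  item=6: even, yield 6
  item=7: odd, yield -7
Therefore ans = [0, -1, 2, -3, 4, -5, 6, -7].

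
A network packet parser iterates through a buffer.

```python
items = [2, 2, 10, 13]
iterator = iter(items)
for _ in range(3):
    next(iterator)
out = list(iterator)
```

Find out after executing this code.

Step 1: Create iterator over [2, 2, 10, 13].
Step 2: Advance 3 positions (consuming [2, 2, 10]).
Step 3: list() collects remaining elements: [13].
Therefore out = [13].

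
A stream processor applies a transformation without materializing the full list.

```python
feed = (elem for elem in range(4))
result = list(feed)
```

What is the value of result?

Step 1: Generator expression iterates range(4): [0, 1, 2, 3].
Step 2: list() collects all values.
Therefore result = [0, 1, 2, 3].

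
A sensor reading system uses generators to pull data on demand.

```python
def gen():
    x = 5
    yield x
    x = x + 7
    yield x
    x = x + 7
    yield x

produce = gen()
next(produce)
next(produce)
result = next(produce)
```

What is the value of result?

Step 1: Trace through generator execution:
  Yield 1: x starts at 5, yield 5
  Yield 2: x = 5 + 7 = 12, yield 12
  Yield 3: x = 12 + 7 = 19, yield 19
Step 2: First next() gets 5, second next() gets the second value, third next() yields 19.
Therefore result = 19.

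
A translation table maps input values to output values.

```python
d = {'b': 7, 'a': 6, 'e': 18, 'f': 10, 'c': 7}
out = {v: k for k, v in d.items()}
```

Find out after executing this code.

Step 1: Invert dict (swap keys and values):
  'b': 7 -> 7: 'b'
  'a': 6 -> 6: 'a'
  'e': 18 -> 18: 'e'
  'f': 10 -> 10: 'f'
  'c': 7 -> 7: 'c'
Therefore out = {7: 'c', 6: 'a', 18: 'e', 10: 'f'}.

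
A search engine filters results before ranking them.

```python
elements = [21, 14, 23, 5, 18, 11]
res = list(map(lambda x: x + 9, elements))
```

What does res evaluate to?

Step 1: Apply lambda x: x + 9 to each element:
  21 -> 30
  14 -> 23
  23 -> 32
  5 -> 14
  18 -> 27
  11 -> 20
Therefore res = [30, 23, 32, 14, 27, 20].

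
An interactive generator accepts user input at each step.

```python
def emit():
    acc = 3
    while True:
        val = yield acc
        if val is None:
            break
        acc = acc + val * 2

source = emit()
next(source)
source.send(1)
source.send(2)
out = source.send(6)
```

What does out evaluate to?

Step 1: next() -> yield acc=3.
Step 2: send(1) -> val=1, acc = 3 + 1*2 = 5, yield 5.
Step 3: send(2) -> val=2, acc = 5 + 2*2 = 9, yield 9.
Step 4: send(6) -> val=6, acc = 9 + 6*2 = 21, yield 21.
Therefore out = 21.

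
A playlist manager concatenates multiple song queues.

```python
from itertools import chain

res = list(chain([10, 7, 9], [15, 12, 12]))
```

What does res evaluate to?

Step 1: chain() concatenates iterables: [10, 7, 9] + [15, 12, 12].
Therefore res = [10, 7, 9, 15, 12, 12].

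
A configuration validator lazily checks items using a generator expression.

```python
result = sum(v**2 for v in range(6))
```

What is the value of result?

Step 1: Compute v**2 for each v in range(6):
  v=0: 0**2 = 0
  v=1: 1**2 = 1
  v=2: 2**2 = 4
  v=3: 3**2 = 9
  v=4: 4**2 = 16
  v=5: 5**2 = 25
Step 2: sum = 0 + 1 + 4 + 9 + 16 + 25 = 55.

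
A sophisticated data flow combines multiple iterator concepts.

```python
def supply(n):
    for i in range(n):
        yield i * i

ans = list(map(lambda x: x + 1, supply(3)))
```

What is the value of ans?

Step 1: supply(3) yields squares: [0, 1, 4].
Step 2: map adds 1 to each: [1, 2, 5].
Therefore ans = [1, 2, 5].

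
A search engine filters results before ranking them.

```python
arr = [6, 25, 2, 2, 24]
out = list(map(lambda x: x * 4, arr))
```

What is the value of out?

Step 1: Apply lambda x: x * 4 to each element:
  6 -> 24
  25 -> 100
  2 -> 8
  2 -> 8
  24 -> 96
Therefore out = [24, 100, 8, 8, 96].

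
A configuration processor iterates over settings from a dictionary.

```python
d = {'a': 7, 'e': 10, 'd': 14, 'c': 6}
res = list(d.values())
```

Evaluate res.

Step 1: d.values() returns the dictionary values in insertion order.
Therefore res = [7, 10, 14, 6].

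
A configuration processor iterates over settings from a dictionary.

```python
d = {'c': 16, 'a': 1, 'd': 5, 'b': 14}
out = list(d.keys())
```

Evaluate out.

Step 1: d.keys() returns the dictionary keys in insertion order.
Therefore out = ['c', 'a', 'd', 'b'].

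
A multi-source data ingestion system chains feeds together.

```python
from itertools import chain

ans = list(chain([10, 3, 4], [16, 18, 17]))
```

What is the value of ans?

Step 1: chain() concatenates iterables: [10, 3, 4] + [16, 18, 17].
Therefore ans = [10, 3, 4, 16, 18, 17].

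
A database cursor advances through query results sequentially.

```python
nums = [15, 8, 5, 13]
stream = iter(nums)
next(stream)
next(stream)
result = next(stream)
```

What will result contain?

Step 1: Create iterator over [15, 8, 5, 13].
Step 2: next() consumes 15.
Step 3: next() consumes 8.
Step 4: next() returns 5.
Therefore result = 5.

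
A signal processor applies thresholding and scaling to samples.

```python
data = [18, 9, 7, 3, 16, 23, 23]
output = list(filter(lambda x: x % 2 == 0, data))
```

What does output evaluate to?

Step 1: Filter elements divisible by 2:
  18 % 2 = 0: kept
  9 % 2 = 1: removed
  7 % 2 = 1: removed
  3 % 2 = 1: removed
  16 % 2 = 0: kept
  23 % 2 = 1: removed
  23 % 2 = 1: removed
Therefore output = [18, 16].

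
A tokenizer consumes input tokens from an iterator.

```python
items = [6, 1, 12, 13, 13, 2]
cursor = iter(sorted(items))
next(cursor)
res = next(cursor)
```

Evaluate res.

Step 1: sorted([6, 1, 12, 13, 13, 2]) = [1, 2, 6, 12, 13, 13].
Step 2: Create iterator and skip 1 elements.
Step 3: next() returns 2.
Therefore res = 2.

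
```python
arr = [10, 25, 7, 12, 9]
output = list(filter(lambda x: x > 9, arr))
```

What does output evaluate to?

Step 1: Filter elements > 9:
  10: kept
  25: kept
  7: removed
  12: kept
  9: removed
Therefore output = [10, 25, 12].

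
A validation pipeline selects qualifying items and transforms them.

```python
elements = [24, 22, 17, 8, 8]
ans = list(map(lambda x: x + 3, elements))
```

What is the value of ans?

Step 1: Apply lambda x: x + 3 to each element:
  24 -> 27
  22 -> 25
  17 -> 20
  8 -> 11
  8 -> 11
Therefore ans = [27, 25, 20, 11, 11].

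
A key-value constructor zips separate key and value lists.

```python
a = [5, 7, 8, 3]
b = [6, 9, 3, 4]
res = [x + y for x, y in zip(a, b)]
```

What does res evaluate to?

Step 1: Add corresponding elements:
  5 + 6 = 11
  7 + 9 = 16
  8 + 3 = 11
  3 + 4 = 7
Therefore res = [11, 16, 11, 7].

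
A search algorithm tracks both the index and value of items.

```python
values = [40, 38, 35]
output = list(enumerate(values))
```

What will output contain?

Step 1: enumerate pairs each element with its index:
  (0, 40)
  (1, 38)
  (2, 35)
Therefore output = [(0, 40), (1, 38), (2, 35)].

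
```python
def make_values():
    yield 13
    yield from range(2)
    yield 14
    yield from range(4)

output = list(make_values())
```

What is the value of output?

Step 1: Trace yields in order:
  yield 13
  yield 0
  yield 1
  yield 14
  yield 0
  yield 1
  yield 2
  yield 3
Therefore output = [13, 0, 1, 14, 0, 1, 2, 3].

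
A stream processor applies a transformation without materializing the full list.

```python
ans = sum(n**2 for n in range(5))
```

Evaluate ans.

Step 1: Compute n**2 for each n in range(5):
  n=0: 0**2 = 0
  n=1: 1**2 = 1
  n=2: 2**2 = 4
  n=3: 3**2 = 9
  n=4: 4**2 = 16
Step 2: sum = 0 + 1 + 4 + 9 + 16 = 30.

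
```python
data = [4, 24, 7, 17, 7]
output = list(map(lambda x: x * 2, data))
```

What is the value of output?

Step 1: Apply lambda x: x * 2 to each element:
  4 -> 8
  24 -> 48
  7 -> 14
  17 -> 34
  7 -> 14
Therefore output = [8, 48, 14, 34, 14].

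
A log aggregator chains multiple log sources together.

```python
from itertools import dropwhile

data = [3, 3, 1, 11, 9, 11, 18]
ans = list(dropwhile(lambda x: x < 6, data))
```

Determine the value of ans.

Step 1: dropwhile drops elements while < 6:
  3 < 6: dropped
  3 < 6: dropped
  1 < 6: dropped
  11: kept (dropping stopped)
Step 2: Remaining elements kept regardless of condition.
Therefore ans = [11, 9, 11, 18].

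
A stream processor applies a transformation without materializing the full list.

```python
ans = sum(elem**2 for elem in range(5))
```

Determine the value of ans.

Step 1: Compute elem**2 for each elem in range(5):
  elem=0: 0**2 = 0
  elem=1: 1**2 = 1
  elem=2: 2**2 = 4
  elem=3: 3**2 = 9
  elem=4: 4**2 = 16
Step 2: sum = 0 + 1 + 4 + 9 + 16 = 30.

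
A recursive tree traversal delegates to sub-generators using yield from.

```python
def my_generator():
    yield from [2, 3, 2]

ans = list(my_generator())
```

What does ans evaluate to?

Step 1: yield from delegates to the iterable, yielding each element.
Step 2: Collected values: [2, 3, 2].
Therefore ans = [2, 3, 2].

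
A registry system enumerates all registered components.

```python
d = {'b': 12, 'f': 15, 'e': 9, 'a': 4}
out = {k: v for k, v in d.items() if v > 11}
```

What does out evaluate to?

Step 1: Filter items where value > 11:
  'b': 12 > 11: kept
  'f': 15 > 11: kept
  'e': 9 <= 11: removed
  'a': 4 <= 11: removed
Therefore out = {'b': 12, 'f': 15}.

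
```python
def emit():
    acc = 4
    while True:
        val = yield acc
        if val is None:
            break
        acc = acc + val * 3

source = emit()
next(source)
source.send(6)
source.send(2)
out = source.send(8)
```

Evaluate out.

Step 1: next() -> yield acc=4.
Step 2: send(6) -> val=6, acc = 4 + 6*3 = 22, yield 22.
Step 3: send(2) -> val=2, acc = 22 + 2*3 = 28, yield 28.
Step 4: send(8) -> val=8, acc = 28 + 8*3 = 52, yield 52.
Therefore out = 52.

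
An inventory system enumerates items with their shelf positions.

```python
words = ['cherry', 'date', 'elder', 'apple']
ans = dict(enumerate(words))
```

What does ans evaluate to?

Step 1: enumerate pairs indices with words:
  0 -> 'cherry'
  1 -> 'date'
  2 -> 'elder'
  3 -> 'apple'
Therefore ans = {0: 'cherry', 1: 'date', 2: 'elder', 3: 'apple'}.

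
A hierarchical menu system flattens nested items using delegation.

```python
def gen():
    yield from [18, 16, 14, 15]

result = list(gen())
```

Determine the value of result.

Step 1: yield from delegates to the iterable, yielding each element.
Step 2: Collected values: [18, 16, 14, 15].
Therefore result = [18, 16, 14, 15].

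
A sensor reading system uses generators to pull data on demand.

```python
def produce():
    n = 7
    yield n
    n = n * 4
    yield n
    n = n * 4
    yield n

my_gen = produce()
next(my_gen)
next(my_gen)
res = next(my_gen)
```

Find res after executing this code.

Step 1: Trace through generator execution:
  Yield 1: n starts at 7, yield 7
  Yield 2: n = 7 * 4 = 28, yield 28
  Yield 3: n = 28 * 4 = 112, yield 112
Step 2: First next() gets 7, second next() gets the second value, third next() yields 112.
Therefore res = 112.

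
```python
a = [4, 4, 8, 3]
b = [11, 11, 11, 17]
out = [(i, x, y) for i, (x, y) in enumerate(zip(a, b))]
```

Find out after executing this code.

Step 1: enumerate(zip(a, b)) gives index with paired elements:
  i=0: (4, 11)
  i=1: (4, 11)
  i=2: (8, 11)
  i=3: (3, 17)
Therefore out = [(0, 4, 11), (1, 4, 11), (2, 8, 11), (3, 3, 17)].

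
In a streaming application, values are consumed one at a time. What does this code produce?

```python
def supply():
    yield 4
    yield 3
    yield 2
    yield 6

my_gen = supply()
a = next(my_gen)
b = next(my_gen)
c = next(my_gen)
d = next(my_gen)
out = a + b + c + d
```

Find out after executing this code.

Step 1: Create generator and consume all values:
  a = next(my_gen) = 4
  b = next(my_gen) = 3
  c = next(my_gen) = 2
  d = next(my_gen) = 6
Step 2: out = 4 + 3 + 2 + 6 = 15.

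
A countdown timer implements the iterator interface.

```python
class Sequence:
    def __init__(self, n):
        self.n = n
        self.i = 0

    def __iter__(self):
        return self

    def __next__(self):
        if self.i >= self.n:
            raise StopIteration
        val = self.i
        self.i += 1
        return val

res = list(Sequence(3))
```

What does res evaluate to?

Step 1: Sequence(3) creates an iterator counting 0 to 2.
Step 2: list() consumes all values: [0, 1, 2].
Therefore res = [0, 1, 2].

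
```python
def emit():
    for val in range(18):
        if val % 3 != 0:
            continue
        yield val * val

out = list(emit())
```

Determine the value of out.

Step 1: Only yield val**2 when val is divisible by 3:
  val=0: 0 % 3 == 0, yield 0**2 = 0
  val=3: 3 % 3 == 0, yield 3**2 = 9
  val=6: 6 % 3 == 0, yield 6**2 = 36
  val=9: 9 % 3 == 0, yield 9**2 = 81
  val=12: 12 % 3 == 0, yield 12**2 = 144
  val=15: 15 % 3 == 0, yield 15**2 = 225
Therefore out = [0, 9, 36, 81, 144, 225].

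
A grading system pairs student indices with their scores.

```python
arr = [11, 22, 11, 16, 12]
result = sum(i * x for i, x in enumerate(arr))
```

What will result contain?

Step 1: Compute i * x for each (i, x) in enumerate([11, 22, 11, 16, 12]):
  i=0, x=11: 0*11 = 0
  i=1, x=22: 1*22 = 22
  i=2, x=11: 2*11 = 22
  i=3, x=16: 3*16 = 48
  i=4, x=12: 4*12 = 48
Step 2: sum = 0 + 22 + 22 + 48 + 48 = 140.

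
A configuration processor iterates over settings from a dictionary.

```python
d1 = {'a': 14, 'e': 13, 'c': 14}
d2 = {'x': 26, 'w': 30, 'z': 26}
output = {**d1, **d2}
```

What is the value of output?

Step 1: Merge d1 and d2 (d2 values override on key conflicts).
Step 2: d1 has keys ['a', 'e', 'c'], d2 has keys ['x', 'w', 'z'].
Therefore output = {'a': 14, 'e': 13, 'c': 14, 'x': 26, 'w': 30, 'z': 26}.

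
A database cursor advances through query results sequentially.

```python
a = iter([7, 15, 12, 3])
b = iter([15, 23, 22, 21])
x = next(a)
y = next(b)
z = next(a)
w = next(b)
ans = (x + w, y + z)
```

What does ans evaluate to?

Step 1: a iterates [7, 15, 12, 3], b iterates [15, 23, 22, 21].
Step 2: x = next(a) = 7, y = next(b) = 15.
Step 3: z = next(a) = 15, w = next(b) = 23.
Step 4: ans = (7 + 23, 15 + 15) = (30, 30).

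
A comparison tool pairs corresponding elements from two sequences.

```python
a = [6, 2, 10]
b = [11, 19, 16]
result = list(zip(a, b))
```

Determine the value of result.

Step 1: zip pairs elements at same index:
  Index 0: (6, 11)
  Index 1: (2, 19)
  Index 2: (10, 16)
Therefore result = [(6, 11), (2, 19), (10, 16)].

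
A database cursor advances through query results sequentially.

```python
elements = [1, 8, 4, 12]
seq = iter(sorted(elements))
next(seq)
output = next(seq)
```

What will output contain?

Step 1: sorted([1, 8, 4, 12]) = [1, 4, 8, 12].
Step 2: Create iterator and skip 1 elements.
Step 3: next() returns 4.
Therefore output = 4.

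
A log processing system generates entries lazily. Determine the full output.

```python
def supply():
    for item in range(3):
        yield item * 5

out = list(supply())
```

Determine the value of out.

Step 1: For each item in range(3), yield item * 5:
  item=0: yield 0 * 5 = 0
  item=1: yield 1 * 5 = 5
  item=2: yield 2 * 5 = 10
Therefore out = [0, 5, 10].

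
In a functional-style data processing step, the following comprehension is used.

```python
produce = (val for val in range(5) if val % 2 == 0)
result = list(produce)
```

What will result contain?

Step 1: Filter range(5) keeping only even values:
  val=0: even, included
  val=1: odd, excluded
  val=2: even, included
  val=3: odd, excluded
  val=4: even, included
Therefore result = [0, 2, 4].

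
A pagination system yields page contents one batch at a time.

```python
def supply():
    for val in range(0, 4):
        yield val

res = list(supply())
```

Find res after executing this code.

Step 1: The generator yields each value from range(0, 4).
Step 2: list() consumes all yields: [0, 1, 2, 3].
Therefore res = [0, 1, 2, 3].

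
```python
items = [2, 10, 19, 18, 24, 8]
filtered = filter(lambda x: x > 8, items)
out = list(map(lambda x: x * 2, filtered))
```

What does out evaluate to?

Step 1: Filter items for elements > 8:
  2: removed
  10: kept
  19: kept
  18: kept
  24: kept
  8: removed
Step 2: Map x * 2 on filtered [10, 19, 18, 24]:
  10 -> 20
  19 -> 38
  18 -> 36
  24 -> 48
Therefore out = [20, 38, 36, 48].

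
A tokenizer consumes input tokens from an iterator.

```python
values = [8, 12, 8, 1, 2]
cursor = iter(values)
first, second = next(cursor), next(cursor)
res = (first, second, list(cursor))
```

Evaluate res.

Step 1: Create iterator over [8, 12, 8, 1, 2].
Step 2: first = 8, second = 12.
Step 3: Remaining elements: [8, 1, 2].
Therefore res = (8, 12, [8, 1, 2]).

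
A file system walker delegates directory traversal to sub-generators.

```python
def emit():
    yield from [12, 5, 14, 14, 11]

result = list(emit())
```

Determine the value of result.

Step 1: yield from delegates to the iterable, yielding each element.
Step 2: Collected values: [12, 5, 14, 14, 11].
Therefore result = [12, 5, 14, 14, 11].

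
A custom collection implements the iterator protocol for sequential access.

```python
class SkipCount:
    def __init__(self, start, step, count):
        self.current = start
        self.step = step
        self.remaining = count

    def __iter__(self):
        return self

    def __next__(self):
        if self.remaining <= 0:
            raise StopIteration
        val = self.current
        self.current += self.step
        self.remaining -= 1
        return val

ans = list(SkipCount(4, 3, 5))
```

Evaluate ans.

Step 1: SkipCount starts at 4, increments by 3, for 5 steps:
  Yield 4, then current += 3
  Yield 7, then current += 3
  Yield 10, then current += 3
  Yield 13, then current += 3
  Yield 16, then current += 3
Therefore ans = [4, 7, 10, 13, 16].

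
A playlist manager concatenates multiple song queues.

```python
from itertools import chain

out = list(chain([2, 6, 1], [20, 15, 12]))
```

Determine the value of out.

Step 1: chain() concatenates iterables: [2, 6, 1] + [20, 15, 12].
Therefore out = [2, 6, 1, 20, 15, 12].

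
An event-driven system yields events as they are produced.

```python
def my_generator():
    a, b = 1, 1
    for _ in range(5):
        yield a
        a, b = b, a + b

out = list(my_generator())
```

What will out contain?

Step 1: Fibonacci-like sequence starting with a=1, b=1:
  Iteration 1: yield a=1, then a,b = 1,2
  Iteration 2: yield a=1, then a,b = 2,3
  Iteration 3: yield a=2, then a,b = 3,5
  Iteration 4: yield a=3, then a,b = 5,8
  Iteration 5: yield a=5, then a,b = 8,13
Therefore out = [1, 1, 2, 3, 5].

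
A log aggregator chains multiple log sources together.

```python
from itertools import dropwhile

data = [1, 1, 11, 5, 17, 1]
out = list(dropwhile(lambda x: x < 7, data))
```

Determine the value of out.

Step 1: dropwhile drops elements while < 7:
  1 < 7: dropped
  1 < 7: dropped
  11: kept (dropping stopped)
Step 2: Remaining elements kept regardless of condition.
Therefore out = [11, 5, 17, 1].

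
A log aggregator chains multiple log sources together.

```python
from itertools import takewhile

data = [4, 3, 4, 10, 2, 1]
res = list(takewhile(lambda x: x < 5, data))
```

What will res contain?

Step 1: takewhile stops at first element >= 5:
  4 < 5: take
  3 < 5: take
  4 < 5: take
  10 >= 5: stop
Therefore res = [4, 3, 4].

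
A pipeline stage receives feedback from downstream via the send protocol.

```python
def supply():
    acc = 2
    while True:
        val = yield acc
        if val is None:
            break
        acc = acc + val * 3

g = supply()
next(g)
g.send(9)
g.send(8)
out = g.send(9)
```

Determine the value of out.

Step 1: next() -> yield acc=2.
Step 2: send(9) -> val=9, acc = 2 + 9*3 = 29, yield 29.
Step 3: send(8) -> val=8, acc = 29 + 8*3 = 53, yield 53.
Step 4: send(9) -> val=9, acc = 53 + 9*3 = 80, yield 80.
Therefore out = 80.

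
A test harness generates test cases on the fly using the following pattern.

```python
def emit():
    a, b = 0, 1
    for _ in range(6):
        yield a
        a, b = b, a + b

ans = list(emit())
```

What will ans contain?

Step 1: Fibonacci-like sequence starting with a=0, b=1:
  Iteration 1: yield a=0, then a,b = 1,1
  Iteration 2: yield a=1, then a,b = 1,2
  Iteration 3: yield a=1, then a,b = 2,3
  Iteration 4: yield a=2, then a,b = 3,5
  Iteration 5: yield a=3, then a,b = 5,8
  Iteration 6: yield a=5, then a,b = 8,13
Therefore ans = [0, 1, 1, 2, 3, 5].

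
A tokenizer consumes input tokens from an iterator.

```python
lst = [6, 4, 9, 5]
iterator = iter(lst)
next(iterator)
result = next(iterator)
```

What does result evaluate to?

Step 1: Create iterator over [6, 4, 9, 5].
Step 2: next() consumes 6.
Step 3: next() returns 4.
Therefore result = 4.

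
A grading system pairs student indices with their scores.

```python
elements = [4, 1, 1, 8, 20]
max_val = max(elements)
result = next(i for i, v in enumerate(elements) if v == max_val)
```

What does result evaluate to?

Step 1: max([4, 1, 1, 8, 20]) = 20.
Step 2: Find first index where value == 20:
  Index 0: 4 != 20
  Index 1: 1 != 20
  Index 2: 1 != 20
  Index 3: 8 != 20
  Index 4: 20 == 20, found!
Therefore result = 4.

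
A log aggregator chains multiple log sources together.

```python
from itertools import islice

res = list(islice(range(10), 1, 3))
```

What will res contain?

Step 1: islice(range(10), 1, 3) takes elements at indices [1, 3).
Step 2: Elements: [1, 2].
Therefore res = [1, 2].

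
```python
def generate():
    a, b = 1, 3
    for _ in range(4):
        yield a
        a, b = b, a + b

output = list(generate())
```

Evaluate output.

Step 1: Fibonacci-like sequence starting with a=1, b=3:
  Iteration 1: yield a=1, then a,b = 3,4
  Iteration 2: yield a=3, then a,b = 4,7
  Iteration 3: yield a=4, then a,b = 7,11
  Iteration 4: yield a=7, then a,b = 11,18
Therefore output = [1, 3, 4, 7].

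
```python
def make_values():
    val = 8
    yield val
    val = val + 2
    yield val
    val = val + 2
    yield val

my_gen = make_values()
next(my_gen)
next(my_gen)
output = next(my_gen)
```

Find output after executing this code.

Step 1: Trace through generator execution:
  Yield 1: val starts at 8, yield 8
  Yield 2: val = 8 + 2 = 10, yield 10
  Yield 3: val = 10 + 2 = 12, yield 12
Step 2: First next() gets 8, second next() gets the second value, third next() yields 12.
Therefore output = 12.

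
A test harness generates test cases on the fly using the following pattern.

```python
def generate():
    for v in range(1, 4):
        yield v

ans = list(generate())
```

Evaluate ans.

Step 1: The generator yields each value from range(1, 4).
Step 2: list() consumes all yields: [1, 2, 3].
Therefore ans = [1, 2, 3].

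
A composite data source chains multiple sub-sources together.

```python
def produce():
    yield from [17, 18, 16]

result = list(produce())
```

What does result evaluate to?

Step 1: yield from delegates to the iterable, yielding each element.
Step 2: Collected values: [17, 18, 16].
Therefore result = [17, 18, 16].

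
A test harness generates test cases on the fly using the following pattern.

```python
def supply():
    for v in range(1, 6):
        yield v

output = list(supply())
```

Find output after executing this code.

Step 1: The generator yields each value from range(1, 6).
Step 2: list() consumes all yields: [1, 2, 3, 4, 5].
Therefore output = [1, 2, 3, 4, 5].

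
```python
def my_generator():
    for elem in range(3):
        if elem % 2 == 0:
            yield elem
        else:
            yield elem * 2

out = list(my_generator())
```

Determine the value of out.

Step 1: For each elem in range(3), yield elem if even, else elem*2:
  elem=0 (even): yield 0
  elem=1 (odd): yield 1*2 = 2
  elem=2 (even): yield 2
Therefore out = [0, 2, 2].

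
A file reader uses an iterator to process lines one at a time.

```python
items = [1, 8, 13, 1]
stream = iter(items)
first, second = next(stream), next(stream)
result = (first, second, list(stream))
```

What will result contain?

Step 1: Create iterator over [1, 8, 13, 1].
Step 2: first = 1, second = 8.
Step 3: Remaining elements: [13, 1].
Therefore result = (1, 8, [13, 1]).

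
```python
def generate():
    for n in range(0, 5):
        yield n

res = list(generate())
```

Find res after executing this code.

Step 1: The generator yields each value from range(0, 5).
Step 2: list() consumes all yields: [0, 1, 2, 3, 4].
Therefore res = [0, 1, 2, 3, 4].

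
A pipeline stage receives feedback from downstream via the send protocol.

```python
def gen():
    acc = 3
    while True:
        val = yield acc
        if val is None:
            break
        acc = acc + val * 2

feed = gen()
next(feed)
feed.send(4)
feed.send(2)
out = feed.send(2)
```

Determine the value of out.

Step 1: next() -> yield acc=3.
Step 2: send(4) -> val=4, acc = 3 + 4*2 = 11, yield 11.
Step 3: send(2) -> val=2, acc = 11 + 2*2 = 15, yield 15.
Step 4: send(2) -> val=2, acc = 15 + 2*2 = 19, yield 19.
Therefore out = 19.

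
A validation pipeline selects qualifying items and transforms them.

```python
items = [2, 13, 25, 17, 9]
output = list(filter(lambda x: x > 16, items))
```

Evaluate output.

Step 1: Filter elements > 16:
  2: removed
  13: removed
  25: kept
  17: kept
  9: removed
Therefore output = [25, 17].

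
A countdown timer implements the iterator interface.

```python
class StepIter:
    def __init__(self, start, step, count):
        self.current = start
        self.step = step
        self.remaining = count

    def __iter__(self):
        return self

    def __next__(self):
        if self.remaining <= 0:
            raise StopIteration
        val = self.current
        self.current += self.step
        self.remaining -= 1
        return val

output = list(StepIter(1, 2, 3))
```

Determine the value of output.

Step 1: StepIter starts at 1, increments by 2, for 3 steps:
  Yield 1, then current += 2
  Yield 3, then current += 2
  Yield 5, then current += 2
Therefore output = [1, 3, 5].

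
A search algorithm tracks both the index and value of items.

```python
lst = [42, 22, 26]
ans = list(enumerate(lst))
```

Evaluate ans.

Step 1: enumerate pairs each element with its index:
  (0, 42)
  (1, 22)
  (2, 26)
Therefore ans = [(0, 42), (1, 22), (2, 26)].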